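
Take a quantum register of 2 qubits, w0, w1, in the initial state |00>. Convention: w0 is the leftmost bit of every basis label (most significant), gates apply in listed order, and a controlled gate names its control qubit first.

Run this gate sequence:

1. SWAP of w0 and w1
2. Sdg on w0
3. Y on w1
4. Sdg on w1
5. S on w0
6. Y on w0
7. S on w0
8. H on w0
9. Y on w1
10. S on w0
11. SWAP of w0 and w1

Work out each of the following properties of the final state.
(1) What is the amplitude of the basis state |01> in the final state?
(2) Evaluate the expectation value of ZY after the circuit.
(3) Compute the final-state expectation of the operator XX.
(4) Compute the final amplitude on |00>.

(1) The final state's coefficient on |01> equals sqrt(2)/2.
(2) The expectation value of ZY is -1.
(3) The expectation value of XX is 0.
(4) The final state's coefficient on |00> equals sqrt(2)*I/2.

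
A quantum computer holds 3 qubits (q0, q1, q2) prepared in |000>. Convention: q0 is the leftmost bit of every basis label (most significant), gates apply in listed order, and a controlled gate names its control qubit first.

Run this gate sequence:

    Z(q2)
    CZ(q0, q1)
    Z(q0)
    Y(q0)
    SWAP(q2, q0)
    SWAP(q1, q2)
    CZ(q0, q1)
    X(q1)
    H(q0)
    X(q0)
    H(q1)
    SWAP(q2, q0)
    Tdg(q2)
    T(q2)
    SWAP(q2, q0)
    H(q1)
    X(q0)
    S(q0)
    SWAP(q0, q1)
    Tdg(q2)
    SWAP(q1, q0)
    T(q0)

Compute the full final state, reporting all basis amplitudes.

The resulting statevector has amplitude sqrt(2)*I/2 on |000>, -sqrt(2)*exp(I*pi/4)/2 on |100>, and 0 on every other basis state. Key observation: steps 10-17 multiply out to the identity, so the circuit reduces to the remaining gates.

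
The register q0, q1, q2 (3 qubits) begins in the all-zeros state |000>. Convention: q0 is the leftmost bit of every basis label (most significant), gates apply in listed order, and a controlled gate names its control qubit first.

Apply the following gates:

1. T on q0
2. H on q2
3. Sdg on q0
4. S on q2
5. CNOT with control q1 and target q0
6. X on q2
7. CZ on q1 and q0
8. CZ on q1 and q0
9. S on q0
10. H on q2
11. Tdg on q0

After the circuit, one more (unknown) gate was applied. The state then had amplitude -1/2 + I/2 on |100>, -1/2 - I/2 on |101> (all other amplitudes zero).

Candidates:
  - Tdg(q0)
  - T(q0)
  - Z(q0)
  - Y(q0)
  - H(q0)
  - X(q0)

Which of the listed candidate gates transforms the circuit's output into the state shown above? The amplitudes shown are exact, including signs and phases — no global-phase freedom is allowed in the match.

The applied gate was Y(q0).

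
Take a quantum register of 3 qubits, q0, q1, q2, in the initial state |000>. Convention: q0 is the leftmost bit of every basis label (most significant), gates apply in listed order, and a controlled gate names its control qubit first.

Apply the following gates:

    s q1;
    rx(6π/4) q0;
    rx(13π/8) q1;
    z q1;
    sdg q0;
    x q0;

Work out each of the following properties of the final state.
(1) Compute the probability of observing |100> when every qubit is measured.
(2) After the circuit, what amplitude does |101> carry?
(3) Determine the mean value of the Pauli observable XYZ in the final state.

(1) A full measurement returns |100> with probability sqrt(2 - sqrt(2))/8 + 1/4.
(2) The amplitude on |101> is 0.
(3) The observable XYZ averages to -sqrt(sqrt(2) + 2)/2.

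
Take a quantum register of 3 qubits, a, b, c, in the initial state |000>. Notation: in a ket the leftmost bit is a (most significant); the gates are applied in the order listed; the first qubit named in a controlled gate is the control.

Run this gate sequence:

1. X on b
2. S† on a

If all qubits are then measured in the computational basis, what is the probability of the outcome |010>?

A full measurement returns |010> with probability 1.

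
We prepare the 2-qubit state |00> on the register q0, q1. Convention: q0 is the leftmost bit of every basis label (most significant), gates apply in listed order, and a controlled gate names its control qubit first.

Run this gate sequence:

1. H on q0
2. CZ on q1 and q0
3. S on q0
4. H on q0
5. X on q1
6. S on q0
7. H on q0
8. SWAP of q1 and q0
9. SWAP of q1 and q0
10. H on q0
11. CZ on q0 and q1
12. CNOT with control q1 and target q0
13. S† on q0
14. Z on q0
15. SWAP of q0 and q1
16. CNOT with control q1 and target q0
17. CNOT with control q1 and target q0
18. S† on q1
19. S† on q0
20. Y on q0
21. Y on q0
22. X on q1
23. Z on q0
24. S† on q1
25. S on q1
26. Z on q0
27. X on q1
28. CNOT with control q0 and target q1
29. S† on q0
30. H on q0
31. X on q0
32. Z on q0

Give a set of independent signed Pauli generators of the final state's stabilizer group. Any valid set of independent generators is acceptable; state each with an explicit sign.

One valid set of independent stabilizer generators is +XI, -IX (any independent generating set of the same group is equally correct). Key observation: steps 22-27 multiply out to the identity, so the circuit reduces to the remaining gates.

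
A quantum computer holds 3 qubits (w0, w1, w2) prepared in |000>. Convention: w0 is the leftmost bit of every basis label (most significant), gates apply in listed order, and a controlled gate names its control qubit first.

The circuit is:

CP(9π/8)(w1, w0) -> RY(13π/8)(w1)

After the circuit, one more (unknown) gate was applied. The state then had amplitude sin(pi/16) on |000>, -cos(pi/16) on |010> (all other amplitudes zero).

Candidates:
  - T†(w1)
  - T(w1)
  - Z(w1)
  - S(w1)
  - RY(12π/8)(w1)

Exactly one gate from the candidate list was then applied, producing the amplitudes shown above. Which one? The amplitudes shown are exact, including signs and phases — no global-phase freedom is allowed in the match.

It was RY(12π/8)(w1) that produced the state shown.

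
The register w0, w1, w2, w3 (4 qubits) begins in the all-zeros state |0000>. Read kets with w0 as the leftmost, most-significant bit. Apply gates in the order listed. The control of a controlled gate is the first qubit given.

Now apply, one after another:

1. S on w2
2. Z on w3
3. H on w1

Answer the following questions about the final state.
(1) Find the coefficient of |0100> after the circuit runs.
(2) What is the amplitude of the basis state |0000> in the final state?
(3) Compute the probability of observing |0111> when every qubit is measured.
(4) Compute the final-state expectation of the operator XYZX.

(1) The final state's coefficient on |0100> equals sqrt(2)/2.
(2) |0000> carries amplitude sqrt(2)/2 in the final state.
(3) The probability of measuring |0111> is 0.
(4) The observable XYZX averages to 0.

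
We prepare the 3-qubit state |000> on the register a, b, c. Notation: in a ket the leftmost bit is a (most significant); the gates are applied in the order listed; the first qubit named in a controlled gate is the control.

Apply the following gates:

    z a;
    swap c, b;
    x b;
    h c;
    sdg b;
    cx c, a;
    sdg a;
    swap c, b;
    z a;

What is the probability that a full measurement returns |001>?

A full measurement returns |001> with probability 1/2.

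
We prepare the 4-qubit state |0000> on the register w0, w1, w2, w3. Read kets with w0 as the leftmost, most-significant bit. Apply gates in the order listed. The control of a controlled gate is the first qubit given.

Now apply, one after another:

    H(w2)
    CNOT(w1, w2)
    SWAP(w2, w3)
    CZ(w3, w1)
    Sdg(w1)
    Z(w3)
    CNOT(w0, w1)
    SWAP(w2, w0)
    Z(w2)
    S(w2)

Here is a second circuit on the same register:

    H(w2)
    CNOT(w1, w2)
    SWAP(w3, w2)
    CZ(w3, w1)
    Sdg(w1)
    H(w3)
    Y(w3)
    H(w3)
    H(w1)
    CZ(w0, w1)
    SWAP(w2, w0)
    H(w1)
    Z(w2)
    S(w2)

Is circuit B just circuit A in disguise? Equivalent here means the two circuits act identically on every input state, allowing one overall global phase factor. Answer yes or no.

No: there is an input state on which the two circuits produce genuinely different outputs (not merely differing by a phase).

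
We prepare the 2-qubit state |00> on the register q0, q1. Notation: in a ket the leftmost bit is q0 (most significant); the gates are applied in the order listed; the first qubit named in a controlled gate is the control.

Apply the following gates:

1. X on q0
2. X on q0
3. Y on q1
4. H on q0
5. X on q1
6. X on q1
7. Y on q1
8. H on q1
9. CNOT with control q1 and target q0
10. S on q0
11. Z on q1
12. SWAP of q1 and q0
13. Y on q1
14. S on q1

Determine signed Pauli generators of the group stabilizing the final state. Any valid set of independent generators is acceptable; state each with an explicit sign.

The stabilizer group can be generated by -XI, -IX, among other valid generating sets.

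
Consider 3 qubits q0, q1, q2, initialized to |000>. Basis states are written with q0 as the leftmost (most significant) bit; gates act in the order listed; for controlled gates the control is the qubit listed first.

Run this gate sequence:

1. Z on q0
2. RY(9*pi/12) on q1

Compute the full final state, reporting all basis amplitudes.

After the circuit, the state carries amplitude sqrt(2 - sqrt(2))/2 on |000>, sqrt(sqrt(2) + 2)/2 on |010>, and 0 on every other basis state.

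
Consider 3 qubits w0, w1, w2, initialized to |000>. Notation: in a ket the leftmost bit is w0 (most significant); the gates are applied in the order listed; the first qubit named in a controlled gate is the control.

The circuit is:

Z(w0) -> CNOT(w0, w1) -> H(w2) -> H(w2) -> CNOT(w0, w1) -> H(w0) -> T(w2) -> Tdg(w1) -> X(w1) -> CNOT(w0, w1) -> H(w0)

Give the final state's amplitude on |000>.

The amplitude on |000> is 1/2. Key observation: gates 2-5 undo each other exactly, leaving only the rest of the circuit to track.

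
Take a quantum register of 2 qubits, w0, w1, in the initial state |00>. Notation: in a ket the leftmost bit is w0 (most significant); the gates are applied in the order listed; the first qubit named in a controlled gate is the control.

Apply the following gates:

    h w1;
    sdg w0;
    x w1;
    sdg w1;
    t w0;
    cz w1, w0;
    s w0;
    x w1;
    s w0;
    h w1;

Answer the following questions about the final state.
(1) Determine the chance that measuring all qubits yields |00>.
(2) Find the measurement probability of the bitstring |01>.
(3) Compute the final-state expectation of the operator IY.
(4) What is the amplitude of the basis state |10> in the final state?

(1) The probability of measuring |00> is 1/2.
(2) The probability of measuring |01> is 1/2.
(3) The observable IY averages to -1.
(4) |10> carries amplitude 0 in the final state.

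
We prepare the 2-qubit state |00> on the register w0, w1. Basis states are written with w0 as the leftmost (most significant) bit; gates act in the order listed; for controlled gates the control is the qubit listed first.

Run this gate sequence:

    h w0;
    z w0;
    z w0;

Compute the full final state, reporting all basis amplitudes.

After the circuit, the state carries amplitude sqrt(2)/2 on |00>, 0 on |01>, sqrt(2)/2 on |10>, 0 on |11>.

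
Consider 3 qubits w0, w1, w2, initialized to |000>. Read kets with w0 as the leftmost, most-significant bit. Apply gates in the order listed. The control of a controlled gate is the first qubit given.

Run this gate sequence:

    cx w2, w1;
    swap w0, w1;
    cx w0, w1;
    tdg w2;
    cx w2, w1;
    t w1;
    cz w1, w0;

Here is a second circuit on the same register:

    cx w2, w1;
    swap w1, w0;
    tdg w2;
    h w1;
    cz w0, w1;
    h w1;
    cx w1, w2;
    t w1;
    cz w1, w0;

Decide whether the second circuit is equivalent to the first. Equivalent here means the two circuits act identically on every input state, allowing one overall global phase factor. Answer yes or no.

No — the two circuits implement different unitaries, even allowing a global phase.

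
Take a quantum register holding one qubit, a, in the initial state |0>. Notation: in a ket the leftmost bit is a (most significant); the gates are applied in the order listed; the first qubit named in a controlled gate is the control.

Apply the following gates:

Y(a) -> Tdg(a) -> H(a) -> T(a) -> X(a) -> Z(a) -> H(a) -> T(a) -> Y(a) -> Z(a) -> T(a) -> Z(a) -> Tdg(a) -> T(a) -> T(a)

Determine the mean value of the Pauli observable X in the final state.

In the final state, X has expectation -1/2.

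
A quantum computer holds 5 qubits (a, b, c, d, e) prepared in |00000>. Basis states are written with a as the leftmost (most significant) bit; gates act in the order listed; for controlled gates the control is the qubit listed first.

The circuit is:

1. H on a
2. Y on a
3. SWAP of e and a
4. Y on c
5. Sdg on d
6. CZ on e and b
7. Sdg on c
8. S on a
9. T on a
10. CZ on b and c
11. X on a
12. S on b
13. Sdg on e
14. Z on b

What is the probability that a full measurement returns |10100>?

A full measurement returns |10100> with probability 1/2.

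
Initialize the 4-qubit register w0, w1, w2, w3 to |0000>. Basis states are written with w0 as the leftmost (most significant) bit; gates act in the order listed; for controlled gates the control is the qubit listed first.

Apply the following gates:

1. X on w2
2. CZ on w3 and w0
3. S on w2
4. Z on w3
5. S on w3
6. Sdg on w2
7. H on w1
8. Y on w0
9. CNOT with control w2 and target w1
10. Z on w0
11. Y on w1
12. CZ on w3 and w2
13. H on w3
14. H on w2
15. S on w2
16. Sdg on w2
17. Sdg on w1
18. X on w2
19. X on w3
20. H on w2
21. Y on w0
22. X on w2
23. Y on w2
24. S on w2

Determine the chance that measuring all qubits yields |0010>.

The probability of measuring |0010> is 1/4.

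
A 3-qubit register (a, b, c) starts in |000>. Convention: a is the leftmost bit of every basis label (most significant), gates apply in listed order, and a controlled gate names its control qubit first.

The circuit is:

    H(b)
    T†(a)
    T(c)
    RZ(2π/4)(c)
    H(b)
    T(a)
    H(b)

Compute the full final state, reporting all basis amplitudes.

The final amplitudes are -sqrt(2)*exp(3*I*pi/4)/2 on |000>, -sqrt(2)*exp(3*I*pi/4)/2 on |010>, and 0 on every other basis state.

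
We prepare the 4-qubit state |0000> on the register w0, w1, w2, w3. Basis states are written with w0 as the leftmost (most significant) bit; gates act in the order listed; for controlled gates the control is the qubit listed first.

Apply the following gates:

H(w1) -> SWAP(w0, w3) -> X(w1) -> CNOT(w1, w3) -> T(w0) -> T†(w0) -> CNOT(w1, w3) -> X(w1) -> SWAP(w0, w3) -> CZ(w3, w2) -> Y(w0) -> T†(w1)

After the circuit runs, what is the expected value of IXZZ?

The observable IXZZ averages to sqrt(2)/2.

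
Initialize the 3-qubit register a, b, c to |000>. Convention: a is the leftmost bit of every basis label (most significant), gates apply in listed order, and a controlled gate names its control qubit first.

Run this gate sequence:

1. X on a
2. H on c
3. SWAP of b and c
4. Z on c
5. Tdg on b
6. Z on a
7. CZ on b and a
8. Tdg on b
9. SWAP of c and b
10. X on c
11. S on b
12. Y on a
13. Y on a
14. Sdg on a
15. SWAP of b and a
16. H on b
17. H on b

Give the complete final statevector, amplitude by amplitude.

The resulting statevector has amplitude -sqrt(2)/2 on |010>, sqrt(2)*I/2 on |011>, and 0 on every other basis state.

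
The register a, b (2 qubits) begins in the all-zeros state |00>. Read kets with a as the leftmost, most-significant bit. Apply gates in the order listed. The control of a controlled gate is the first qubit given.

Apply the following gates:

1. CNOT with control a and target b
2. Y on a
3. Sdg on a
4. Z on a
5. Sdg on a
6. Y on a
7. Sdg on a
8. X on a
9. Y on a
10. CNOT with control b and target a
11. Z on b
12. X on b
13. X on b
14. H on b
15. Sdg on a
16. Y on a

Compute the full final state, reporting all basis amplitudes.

After the circuit, the state carries amplitude 0 on |00>, 0 on |01>, sqrt(2)/2 on |10>, sqrt(2)/2 on |11>.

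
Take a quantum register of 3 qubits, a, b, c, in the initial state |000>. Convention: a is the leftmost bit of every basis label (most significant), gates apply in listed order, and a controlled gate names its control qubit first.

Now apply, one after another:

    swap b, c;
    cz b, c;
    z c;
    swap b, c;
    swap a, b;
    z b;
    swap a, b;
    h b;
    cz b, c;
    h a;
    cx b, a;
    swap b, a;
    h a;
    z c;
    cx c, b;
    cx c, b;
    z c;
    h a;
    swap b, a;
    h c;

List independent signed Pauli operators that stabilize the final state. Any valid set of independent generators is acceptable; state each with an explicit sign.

One valid set of independent stabilizer generators is +XII, +IXI, +IIX (any independent generating set of the same group is equally correct). Key observation: the block from step 12 through step 19 cancels to the identity and can be dropped.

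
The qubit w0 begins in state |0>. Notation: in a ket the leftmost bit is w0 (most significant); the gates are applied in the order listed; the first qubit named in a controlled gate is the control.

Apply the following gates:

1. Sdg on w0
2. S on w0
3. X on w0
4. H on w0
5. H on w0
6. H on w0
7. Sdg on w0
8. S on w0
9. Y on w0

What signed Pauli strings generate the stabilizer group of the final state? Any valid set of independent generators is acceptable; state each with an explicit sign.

The stabilizer group can be generated by +X, among other valid generating sets.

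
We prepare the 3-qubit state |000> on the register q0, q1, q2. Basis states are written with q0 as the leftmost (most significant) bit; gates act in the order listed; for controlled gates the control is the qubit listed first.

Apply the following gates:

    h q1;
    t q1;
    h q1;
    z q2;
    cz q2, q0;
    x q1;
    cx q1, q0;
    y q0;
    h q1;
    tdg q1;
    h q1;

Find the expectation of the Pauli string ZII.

The expectation value of ZII is sqrt(2)/2.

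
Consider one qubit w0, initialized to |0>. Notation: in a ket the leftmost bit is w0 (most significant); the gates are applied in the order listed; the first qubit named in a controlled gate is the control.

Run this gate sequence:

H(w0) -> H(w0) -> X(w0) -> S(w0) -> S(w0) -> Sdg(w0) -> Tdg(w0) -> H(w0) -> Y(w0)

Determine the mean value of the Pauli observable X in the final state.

The observable X averages to 1. Key observation: gates 1-2 undo each other exactly, leaving only the rest of the circuit to track.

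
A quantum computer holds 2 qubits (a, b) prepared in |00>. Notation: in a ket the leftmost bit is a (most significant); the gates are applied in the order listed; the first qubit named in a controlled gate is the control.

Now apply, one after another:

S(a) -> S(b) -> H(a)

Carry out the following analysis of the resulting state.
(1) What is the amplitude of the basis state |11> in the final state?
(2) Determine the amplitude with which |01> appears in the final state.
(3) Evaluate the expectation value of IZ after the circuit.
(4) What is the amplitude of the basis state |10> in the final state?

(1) |11> carries amplitude 0 in the final state.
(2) |01> carries amplitude 0 in the final state.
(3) In the final state, IZ has expectation 1.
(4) The final state's coefficient on |10> equals sqrt(2)/2.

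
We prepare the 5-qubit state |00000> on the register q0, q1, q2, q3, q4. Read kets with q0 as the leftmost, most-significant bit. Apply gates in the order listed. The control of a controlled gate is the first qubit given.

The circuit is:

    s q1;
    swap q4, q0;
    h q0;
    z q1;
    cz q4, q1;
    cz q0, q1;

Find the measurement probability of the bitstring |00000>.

Outcome |00000> occurs with probability 1/2.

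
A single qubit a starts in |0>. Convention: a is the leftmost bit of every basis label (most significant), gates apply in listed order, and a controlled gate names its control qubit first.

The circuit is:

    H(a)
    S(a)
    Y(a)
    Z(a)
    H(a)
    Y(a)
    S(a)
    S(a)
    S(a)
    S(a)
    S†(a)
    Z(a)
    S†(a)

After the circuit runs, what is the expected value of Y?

The observable Y averages to 1. Key observation: steps 7-10 multiply out to the identity, so the circuit reduces to the remaining gates.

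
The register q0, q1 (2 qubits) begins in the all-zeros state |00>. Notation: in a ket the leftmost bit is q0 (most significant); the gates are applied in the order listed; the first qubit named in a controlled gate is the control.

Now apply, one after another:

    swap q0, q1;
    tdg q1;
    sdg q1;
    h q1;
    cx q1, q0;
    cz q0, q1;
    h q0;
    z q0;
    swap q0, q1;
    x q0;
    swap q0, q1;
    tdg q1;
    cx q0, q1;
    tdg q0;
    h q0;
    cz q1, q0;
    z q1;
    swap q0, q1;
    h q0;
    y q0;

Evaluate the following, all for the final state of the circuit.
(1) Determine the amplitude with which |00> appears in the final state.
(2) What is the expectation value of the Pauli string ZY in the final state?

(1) The amplitude on |00> is 1/4 + I/4.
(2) The expectation value of ZY is 0.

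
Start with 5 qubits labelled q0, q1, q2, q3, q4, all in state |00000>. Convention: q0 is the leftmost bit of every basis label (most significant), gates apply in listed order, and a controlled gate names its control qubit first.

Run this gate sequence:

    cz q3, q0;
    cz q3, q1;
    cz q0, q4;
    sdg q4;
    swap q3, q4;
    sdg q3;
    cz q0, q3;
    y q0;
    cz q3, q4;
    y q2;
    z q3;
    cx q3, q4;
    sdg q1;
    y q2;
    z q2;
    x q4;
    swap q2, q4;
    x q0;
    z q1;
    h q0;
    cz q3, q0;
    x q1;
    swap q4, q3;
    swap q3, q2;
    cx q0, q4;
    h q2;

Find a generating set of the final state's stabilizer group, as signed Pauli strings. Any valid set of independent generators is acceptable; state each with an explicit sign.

The final state is stabilized by the group generated by +XIIIX, +IIXII, +ZIIIZ, -IZIII, -IIIZI; other independent generating sets are equally valid.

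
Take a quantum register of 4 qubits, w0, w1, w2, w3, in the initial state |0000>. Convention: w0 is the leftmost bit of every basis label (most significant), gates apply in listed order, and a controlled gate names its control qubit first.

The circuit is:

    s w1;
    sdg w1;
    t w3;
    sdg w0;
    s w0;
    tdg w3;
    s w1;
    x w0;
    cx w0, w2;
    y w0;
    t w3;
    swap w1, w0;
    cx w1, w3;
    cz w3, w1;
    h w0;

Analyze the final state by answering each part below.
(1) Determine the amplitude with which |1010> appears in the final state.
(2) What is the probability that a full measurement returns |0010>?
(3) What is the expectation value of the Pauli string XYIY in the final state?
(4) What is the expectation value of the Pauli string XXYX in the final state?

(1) The final state's coefficient on |1010> equals -sqrt(2)*I/2. Key observation: steps 2-7 multiply out to the identity, so the circuit reduces to the remaining gates.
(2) A full measurement returns |0010> with probability 1/2.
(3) The observable XYIY averages to 0.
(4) The expectation value of XXYX is 0.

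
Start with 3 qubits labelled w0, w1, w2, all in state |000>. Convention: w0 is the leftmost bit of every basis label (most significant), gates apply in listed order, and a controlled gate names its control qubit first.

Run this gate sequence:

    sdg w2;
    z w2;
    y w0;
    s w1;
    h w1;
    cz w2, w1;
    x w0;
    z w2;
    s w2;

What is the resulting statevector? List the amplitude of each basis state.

The resulting statevector has amplitude sqrt(2)*I/2 on |000>, sqrt(2)*I/2 on |010>, and 0 on every other basis state.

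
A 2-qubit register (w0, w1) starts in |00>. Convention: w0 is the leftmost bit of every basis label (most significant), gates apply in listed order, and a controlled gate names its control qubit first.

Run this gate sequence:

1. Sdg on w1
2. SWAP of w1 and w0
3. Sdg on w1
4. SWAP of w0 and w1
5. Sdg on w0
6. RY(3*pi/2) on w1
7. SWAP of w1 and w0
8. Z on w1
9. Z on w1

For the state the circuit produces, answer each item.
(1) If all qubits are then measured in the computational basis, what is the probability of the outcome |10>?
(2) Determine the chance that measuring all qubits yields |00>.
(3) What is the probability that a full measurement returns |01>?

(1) Outcome |10> occurs with probability 1/2.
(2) The probability of measuring |00> is 1/2.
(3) The probability of measuring |01> is 0.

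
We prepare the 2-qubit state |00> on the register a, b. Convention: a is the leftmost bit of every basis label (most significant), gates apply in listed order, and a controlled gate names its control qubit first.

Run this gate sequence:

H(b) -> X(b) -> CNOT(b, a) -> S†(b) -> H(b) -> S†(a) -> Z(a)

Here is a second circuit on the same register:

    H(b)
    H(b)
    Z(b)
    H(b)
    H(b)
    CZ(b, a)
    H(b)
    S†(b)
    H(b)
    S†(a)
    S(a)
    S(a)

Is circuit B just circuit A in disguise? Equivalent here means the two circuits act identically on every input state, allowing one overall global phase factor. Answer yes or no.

No: there is an input state on which the two circuits produce genuinely different outputs (not merely differing by a phase).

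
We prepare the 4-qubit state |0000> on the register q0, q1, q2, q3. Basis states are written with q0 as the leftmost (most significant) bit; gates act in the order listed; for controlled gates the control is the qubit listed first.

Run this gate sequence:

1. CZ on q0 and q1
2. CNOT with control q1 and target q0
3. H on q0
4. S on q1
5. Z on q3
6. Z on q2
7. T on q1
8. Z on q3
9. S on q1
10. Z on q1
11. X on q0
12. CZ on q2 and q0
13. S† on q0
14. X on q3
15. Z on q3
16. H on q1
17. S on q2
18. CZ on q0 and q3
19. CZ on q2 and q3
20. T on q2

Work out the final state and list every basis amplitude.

The resulting statevector has amplitude -1/2 on |0001>, -1/2 on |0101>, -I/2 on |1001>, -I/2 on |1101>, and 0 on every other basis state.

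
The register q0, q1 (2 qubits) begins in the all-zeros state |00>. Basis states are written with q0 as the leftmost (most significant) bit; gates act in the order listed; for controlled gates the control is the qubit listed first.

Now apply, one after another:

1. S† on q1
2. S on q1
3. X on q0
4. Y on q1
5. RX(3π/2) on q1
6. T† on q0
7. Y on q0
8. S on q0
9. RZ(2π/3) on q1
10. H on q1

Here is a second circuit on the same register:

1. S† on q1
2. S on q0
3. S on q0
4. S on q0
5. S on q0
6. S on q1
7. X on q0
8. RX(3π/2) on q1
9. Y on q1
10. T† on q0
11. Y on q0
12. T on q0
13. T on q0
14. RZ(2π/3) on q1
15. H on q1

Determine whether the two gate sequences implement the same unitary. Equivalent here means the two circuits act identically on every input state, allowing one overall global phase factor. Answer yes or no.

No: there is an input state on which the two circuits produce genuinely different outputs (not merely differing by a phase).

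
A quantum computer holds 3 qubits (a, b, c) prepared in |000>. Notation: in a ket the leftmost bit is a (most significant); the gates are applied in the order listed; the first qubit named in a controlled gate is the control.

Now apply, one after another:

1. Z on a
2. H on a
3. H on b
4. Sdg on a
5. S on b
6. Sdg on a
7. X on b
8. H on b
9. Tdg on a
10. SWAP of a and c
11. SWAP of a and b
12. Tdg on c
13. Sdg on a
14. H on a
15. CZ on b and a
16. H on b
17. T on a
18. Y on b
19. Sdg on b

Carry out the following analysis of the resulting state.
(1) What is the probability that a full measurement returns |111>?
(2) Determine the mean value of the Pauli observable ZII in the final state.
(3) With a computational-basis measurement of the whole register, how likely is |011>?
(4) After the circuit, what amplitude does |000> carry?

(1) The probability of measuring |111> is 0.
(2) The observable ZII averages to 1.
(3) Outcome |011> occurs with probability 1/4.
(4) The final state's coefficient on |000> equals sqrt(2)*(1 - I)/4.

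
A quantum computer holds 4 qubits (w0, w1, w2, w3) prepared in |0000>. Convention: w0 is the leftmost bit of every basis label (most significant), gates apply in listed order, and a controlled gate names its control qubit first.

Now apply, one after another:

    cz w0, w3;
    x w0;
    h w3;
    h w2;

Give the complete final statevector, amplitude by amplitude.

The resulting statevector has amplitude 1/2 on |1000>, 1/2 on |1001>, 1/2 on |1010>, 1/2 on |1011>, and 0 on every other basis state.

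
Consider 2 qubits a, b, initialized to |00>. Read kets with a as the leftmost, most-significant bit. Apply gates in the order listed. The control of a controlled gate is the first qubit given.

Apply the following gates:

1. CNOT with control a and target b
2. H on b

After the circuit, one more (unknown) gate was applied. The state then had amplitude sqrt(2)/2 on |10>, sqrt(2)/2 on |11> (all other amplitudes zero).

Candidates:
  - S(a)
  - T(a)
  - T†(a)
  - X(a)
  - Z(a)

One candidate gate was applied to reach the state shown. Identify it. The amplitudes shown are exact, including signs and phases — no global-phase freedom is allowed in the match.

It was X(a) that produced the state shown.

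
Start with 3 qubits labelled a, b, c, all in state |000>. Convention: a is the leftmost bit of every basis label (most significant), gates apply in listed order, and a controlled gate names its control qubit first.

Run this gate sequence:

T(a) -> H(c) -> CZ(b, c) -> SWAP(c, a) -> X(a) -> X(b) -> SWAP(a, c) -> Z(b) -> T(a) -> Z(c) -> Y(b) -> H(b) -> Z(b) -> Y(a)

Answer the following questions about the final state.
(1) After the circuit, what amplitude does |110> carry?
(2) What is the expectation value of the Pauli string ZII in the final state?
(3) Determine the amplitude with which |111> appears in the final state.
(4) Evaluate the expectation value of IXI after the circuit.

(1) The final state's coefficient on |110> equals 1/2.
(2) In the final state, ZII has expectation -1.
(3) |111> carries amplitude -1/2 in the final state.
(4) In the final state, IXI has expectation -1.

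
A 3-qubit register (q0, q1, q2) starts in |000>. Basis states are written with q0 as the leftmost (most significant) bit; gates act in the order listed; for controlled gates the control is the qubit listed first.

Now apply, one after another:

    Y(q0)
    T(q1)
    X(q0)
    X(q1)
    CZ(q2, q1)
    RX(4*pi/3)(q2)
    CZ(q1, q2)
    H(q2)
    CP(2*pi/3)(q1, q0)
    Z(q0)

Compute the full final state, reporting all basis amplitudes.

The final amplitudes are -sqrt(6)/4 - sqrt(2)*I/4 on |010>, sqrt(6)/4 - sqrt(2)*I/4 on |011>, and 0 on every other basis state.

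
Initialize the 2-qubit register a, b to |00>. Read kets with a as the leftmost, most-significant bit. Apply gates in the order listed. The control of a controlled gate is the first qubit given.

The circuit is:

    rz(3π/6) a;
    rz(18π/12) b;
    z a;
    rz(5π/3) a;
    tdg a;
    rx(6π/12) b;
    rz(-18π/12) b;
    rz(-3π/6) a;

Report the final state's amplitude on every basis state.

The resulting statevector has amplitude -sqrt(2)*exp(I*pi/6)/2 on |00>, -sqrt(2)*exp(I*pi/6)/2 on |01>, 0 on |10>, 0 on |11>.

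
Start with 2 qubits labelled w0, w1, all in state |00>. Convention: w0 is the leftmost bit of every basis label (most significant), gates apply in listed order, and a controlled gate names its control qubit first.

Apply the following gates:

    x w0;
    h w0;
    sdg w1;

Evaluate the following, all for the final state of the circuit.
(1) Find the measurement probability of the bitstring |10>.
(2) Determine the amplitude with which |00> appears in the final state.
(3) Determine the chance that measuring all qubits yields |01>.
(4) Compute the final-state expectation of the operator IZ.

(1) Outcome |10> occurs with probability 1/2.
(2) The amplitude on |00> is sqrt(2)/2.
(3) A full measurement returns |01> with probability 0.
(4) The observable IZ averages to 1.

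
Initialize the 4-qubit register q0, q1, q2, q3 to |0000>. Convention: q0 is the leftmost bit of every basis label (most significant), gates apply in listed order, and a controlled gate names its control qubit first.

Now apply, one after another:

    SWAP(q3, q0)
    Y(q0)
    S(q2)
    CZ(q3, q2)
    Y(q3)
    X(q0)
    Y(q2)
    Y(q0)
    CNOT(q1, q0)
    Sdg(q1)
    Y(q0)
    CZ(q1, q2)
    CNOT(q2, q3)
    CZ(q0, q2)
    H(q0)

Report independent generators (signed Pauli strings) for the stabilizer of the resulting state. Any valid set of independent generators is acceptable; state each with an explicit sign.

The stabilizer group can be generated by +XIII, +IZII, -IIZI, +IIIZ, among other valid generating sets.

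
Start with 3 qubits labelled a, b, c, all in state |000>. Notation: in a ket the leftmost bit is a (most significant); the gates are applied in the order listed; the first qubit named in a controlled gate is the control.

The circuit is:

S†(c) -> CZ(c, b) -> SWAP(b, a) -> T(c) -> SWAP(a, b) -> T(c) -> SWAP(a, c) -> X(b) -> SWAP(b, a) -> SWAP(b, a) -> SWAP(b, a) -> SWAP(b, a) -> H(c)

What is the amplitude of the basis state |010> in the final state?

The amplitude on |010> is sqrt(2)/2. Key observation: the block from step 9 through step 12 cancels to the identity and can be dropped.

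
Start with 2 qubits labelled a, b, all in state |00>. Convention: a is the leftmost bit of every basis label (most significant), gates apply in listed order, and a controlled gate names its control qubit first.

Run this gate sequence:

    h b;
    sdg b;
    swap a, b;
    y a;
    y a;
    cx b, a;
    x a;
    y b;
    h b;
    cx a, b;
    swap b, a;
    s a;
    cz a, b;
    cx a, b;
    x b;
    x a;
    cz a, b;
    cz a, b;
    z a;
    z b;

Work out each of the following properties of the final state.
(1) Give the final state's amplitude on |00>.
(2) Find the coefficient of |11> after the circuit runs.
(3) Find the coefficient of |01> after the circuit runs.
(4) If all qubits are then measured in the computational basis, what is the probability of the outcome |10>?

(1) The amplitude on |00> is -I/2.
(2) |11> carries amplitude 1/2 in the final state.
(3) The final state's coefficient on |01> equals -1/2.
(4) Outcome |10> occurs with probability 1/4.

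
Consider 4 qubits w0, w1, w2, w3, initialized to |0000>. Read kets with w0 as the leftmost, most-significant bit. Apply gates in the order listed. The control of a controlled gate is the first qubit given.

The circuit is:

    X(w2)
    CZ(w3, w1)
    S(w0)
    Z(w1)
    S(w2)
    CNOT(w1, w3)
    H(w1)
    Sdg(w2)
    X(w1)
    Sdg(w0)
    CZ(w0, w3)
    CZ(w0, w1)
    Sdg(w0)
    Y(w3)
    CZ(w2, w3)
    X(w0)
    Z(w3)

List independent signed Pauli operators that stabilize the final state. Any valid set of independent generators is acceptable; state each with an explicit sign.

The final state is stabilized by the group generated by +IXII, -ZIII, -IIZI, -IIIZ; other independent generating sets are equally valid.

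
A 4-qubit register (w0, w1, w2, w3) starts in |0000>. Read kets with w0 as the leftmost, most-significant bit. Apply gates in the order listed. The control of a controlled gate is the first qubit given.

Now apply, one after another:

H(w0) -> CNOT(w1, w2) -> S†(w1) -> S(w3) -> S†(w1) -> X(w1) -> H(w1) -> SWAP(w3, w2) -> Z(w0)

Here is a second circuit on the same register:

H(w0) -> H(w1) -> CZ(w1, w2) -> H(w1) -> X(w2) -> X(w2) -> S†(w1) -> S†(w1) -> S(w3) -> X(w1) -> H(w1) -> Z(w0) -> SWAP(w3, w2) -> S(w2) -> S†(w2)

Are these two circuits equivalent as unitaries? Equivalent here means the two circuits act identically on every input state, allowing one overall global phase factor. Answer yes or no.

No — the two circuits implement different unitaries, even allowing a global phase.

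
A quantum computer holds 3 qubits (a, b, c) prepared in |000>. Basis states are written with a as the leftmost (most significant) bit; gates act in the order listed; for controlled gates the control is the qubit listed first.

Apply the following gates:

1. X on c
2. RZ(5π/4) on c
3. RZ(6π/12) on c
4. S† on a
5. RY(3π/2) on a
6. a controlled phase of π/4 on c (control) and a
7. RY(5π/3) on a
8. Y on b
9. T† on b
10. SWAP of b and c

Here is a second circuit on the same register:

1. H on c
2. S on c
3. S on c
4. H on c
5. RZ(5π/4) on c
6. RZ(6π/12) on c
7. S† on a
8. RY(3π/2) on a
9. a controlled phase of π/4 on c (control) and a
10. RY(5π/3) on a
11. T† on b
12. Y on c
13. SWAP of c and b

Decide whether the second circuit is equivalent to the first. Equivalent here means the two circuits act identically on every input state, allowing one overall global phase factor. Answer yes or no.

No: there is an input state on which the two circuits produce genuinely different outputs (not merely differing by a phase).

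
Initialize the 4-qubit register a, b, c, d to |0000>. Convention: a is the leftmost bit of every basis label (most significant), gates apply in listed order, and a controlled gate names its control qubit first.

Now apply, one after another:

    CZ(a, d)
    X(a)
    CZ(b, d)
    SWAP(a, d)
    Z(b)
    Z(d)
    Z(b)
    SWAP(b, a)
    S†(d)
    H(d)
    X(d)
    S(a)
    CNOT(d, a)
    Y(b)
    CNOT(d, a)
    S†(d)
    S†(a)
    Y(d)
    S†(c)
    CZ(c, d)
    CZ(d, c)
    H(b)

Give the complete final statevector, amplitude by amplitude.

After the circuit, the state carries amplitude 1/2 on |0000>, I/2 on |0001>, -1/2 on |0100>, -I/2 on |0101>, and 0 on every other basis state.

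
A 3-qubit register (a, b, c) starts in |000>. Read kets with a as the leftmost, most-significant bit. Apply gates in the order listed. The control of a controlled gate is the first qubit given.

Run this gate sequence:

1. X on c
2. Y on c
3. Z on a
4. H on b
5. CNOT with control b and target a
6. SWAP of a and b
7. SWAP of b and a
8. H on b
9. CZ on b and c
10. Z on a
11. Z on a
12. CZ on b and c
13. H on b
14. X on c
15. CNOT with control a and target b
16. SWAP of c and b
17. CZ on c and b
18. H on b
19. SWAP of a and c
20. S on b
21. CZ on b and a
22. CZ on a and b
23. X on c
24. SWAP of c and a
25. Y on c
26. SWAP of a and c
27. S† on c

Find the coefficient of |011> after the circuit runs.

|011> carries amplitude 0 in the final state.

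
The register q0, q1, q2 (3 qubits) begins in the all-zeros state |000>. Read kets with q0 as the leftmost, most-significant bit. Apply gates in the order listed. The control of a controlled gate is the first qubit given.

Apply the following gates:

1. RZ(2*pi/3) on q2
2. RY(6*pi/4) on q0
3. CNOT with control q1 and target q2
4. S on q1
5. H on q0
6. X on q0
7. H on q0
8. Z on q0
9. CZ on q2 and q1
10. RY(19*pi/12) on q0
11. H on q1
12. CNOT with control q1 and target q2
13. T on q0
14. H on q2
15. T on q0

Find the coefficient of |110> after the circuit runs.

The amplitude on |110> is (-sqrt(6*sqrt(2) + 12)/16 - sqrt(2*sqrt(2) + 4)/16 - sqrt(12 - 6*sqrt(2))/16 + sqrt(4 - 2*sqrt(2))/16)*exp(I*pi/6). Key observation: gates 5-8 undo each other exactly, leaving only the rest of the circuit to track.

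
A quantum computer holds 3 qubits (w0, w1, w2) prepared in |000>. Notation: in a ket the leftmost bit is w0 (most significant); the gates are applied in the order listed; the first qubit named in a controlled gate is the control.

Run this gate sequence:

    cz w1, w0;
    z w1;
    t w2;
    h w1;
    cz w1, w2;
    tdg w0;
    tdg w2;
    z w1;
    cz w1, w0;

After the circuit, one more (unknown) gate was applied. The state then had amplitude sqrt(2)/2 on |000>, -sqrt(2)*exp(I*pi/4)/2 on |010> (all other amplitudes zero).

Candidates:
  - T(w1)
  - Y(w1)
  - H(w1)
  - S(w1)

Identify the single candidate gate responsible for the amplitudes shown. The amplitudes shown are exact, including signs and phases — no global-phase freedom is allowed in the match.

The applied gate was T(w1).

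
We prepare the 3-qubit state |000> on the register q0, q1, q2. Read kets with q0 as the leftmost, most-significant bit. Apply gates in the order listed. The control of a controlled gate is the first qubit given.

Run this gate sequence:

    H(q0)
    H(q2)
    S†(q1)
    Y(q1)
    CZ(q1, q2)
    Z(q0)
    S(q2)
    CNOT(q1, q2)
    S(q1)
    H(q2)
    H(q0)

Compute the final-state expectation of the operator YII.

The expectation value of YII is 0.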